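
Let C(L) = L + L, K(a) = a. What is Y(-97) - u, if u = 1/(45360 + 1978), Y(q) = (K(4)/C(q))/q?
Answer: 85267/445403242 ≈ 0.00019144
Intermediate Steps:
C(L) = 2*L
Y(q) = 2/q² (Y(q) = (4/((2*q)))/q = (4*(1/(2*q)))/q = (2/q)/q = 2/q²)
u = 1/47338 ≈ 2.1125e-5
Y(-97) - u = 2/(-97)² - 1*1/47338 = 2*(1/9409) - 1/47338 = 2/9409 - 1/47338 = 85267/445403242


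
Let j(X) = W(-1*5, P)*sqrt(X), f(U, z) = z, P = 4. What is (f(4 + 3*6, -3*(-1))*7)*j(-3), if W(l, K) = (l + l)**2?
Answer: 2100*I*sqrt(3) ≈ 3637.3*I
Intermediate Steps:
W(l, K) = 4*l**2 (W(l, K) = (2*l)**2 = 4*l**2)
j(X) = 100*sqrt(X) (j(X) = (4*(-1*5)**2)*sqrt(X) = (4*(-5)**2)*sqrt(X) = (4*25)*sqrt(X) = 100*sqrt(X))
(f(4 + 3*6, -3*(-1))*7)*j(-3) = (-3*(-1)*7)*(100*sqrt(-3)) = (3*7)*(100*(I*sqrt(3))) = 21*(100*I*sqrt(3)) = 2100*I*sqrt(3)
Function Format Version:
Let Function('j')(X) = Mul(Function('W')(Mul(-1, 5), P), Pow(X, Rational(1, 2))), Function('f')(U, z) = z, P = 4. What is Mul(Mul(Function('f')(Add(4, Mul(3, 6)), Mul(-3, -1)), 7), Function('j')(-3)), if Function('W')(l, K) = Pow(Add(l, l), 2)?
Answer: Mul(2100, I, Pow(3, Rational(1, 2))) ≈ Mul(3637.3, I)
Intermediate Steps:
Function('W')(l, K) = Mul(4, Pow(l, 2)) (Function('W')(l, K) = Pow(Mul(2, l), 2) = Mul(4, Pow(l, 2)))
Function('j')(X) = Mul(100, Pow(X, Rational(1, 2))) (Function('j')(X) = Mul(Mul(4, Pow(Mul(-1, 5), 2)), Pow(X, Rational(1, 2))) = Mul(Mul(4, Pow(-5, 2)), Pow(X, Rational(1, 2))) = Mul(Mul(4, 25), Pow(X, Rational(1, 2))) = Mul(100, Pow(X, Rational(1, 2))))
Mul(Mul(Function('f')(Add(4, Mul(3, 6)), Mul(-3, -1)), 7), Function('j')(-3)) = Mul(Mul(Mul(-3, -1), 7), Mul(100, Pow(-3, Rational(1, 2)))) = Mul(Mul(3, 7), Mul(100, Mul(I, Pow(3, Rational(1, 2))))) = Mul(21, Mul(100, I, Pow(3, Rational(1, 2)))) = Mul(2100, I, Pow(3, Rational(1, 2)))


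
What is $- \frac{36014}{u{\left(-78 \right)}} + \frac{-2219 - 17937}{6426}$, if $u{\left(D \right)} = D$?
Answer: $\frac{19154483}{41769} \approx 458.58$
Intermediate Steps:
$- \frac{36014}{u{\left(-78 \right)}} + \frac{-2219 - 17937}{6426} = - \frac{36014}{-78} + \frac{-2219 - 17937}{6426} = \left(-36014\right) \left(- \frac{1}{78}\right) - \frac{10078}{3213} = \frac{18007}{39} - \frac{10078}{3213} = \frac{19154483}{41769}$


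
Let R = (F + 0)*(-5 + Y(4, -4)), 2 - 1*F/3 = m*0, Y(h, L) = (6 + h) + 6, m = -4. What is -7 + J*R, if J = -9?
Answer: -601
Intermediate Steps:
Y(h, L) = 12 + h
F = 6 (F = 6 - (-12)*0 = 6 - 3*0 = 6 + 0 = 6)
R = 66 (R = (6 + 0)*(-5 + (12 + 4)) = 6*(-5 + 16) = 6*11 = 66)
-7 + J*R = -7 - 9*66 = -7 - 594 = -601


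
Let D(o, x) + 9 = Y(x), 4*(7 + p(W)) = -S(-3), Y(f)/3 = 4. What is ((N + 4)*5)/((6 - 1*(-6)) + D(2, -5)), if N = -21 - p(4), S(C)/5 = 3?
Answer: -25/12 ≈ -2.0833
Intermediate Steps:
Y(f) = 12 (Y(f) = 3*4 = 12)
S(C) = 15 (S(C) = 5*3 = 15)
p(W) = -43/4 (p(W) = -7 + (-1*15)/4 = -7 + (¼)*(-15) = -7 - 15/4 = -43/4)
D(o, x) = 3 (D(o, x) = -9 + 12 = 3)
N = -41/4 (N = -21 - 1*(-43/4) = -21 + 43/4 = -41/4 ≈ -10.250)
((N + 4)*5)/((6 - 1*(-6)) + D(2, -5)) = ((-41/4 + 4)*5)/((6 - 1*(-6)) + 3) = (-25/4*5)/((6 + 6) + 3) = -125/4/(12 + 3) = -125/4/15 = (1/15)*(-125/4) = -25/12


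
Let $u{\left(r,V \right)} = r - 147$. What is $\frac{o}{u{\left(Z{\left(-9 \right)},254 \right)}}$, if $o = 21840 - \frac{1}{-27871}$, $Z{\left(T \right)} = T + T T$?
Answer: $- \frac{608702641}{2090325} \approx -291.2$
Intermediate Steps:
$Z{\left(T \right)} = T + T^{2}$
$u{\left(r,V \right)} = -147 + r$
$o = \frac{608702641}{27871}$ ($o = 21840 - - \frac{1}{27871} = 21840 + \frac{1}{27871} = \frac{608702641}{27871} \approx 21840.0$)
$\frac{o}{u{\left(Z{\left(-9 \right)},254 \right)}} = \frac{608702641}{27871 \left(-147 - 9 \left(1 - 9\right)\right)} = \frac{608702641}{27871 \left(-147 - -72\right)} = \frac{608702641}{27871 \left(-147 + 72\right)} = \frac{608702641}{27871 \left(-75\right)} = \frac{608702641}{27871} \left(- \frac{1}{75}\right) = - \frac{608702641}{2090325}$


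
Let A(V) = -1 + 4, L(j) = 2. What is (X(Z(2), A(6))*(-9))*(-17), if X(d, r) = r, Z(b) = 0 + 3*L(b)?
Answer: 459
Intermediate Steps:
A(V) = 3
Z(b) = 6 (Z(b) = 0 + 3*2 = 0 + 6 = 6)
(X(Z(2), A(6))*(-9))*(-17) = (3*(-9))*(-17) = -27*(-17) = 459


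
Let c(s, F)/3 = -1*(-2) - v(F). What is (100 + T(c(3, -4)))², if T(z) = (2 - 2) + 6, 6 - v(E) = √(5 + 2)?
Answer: 11236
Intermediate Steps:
v(E) = 6 - √7 (v(E) = 6 - √(5 + 2) = 6 - √7)
c(s, F) = -12 + 3*√7 (c(s, F) = 3*(-1*(-2) - (6 - √7)) = 3*(2 + (-6 + √7)) = 3*(-4 + √7) = -12 + 3*√7)
T(z) = 6 (T(z) = 0 + 6 = 6)
(100 + T(c(3, -4)))² = (100 + 6)² = 106² = 11236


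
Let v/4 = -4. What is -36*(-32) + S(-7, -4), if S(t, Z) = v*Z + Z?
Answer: 1212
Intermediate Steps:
v = -16 (v = 4*(-4) = -16)
S(t, Z) = -15*Z (S(t, Z) = -16*Z + Z = -15*Z)
-36*(-32) + S(-7, -4) = -36*(-32) - 15*(-4) = 1152 + 60 = 1212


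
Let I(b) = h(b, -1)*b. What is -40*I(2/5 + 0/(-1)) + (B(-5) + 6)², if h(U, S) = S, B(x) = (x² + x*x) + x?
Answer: 2617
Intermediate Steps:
B(x) = x + 2*x² (B(x) = (x² + x²) + x = 2*x² + x = x + 2*x²)
I(b) = -b
-40*I(2/5 + 0/(-1)) + (B(-5) + 6)² = -(-40)*(2/5 + 0/(-1)) + (-5*(1 + 2*(-5)) + 6)² = -(-40)*(2*(⅕) + 0*(-1)) + (-5*(1 - 10) + 6)² = -(-40)*(⅖ + 0) + (-5*(-9) + 6)² = -(-40)*2/5 + (45 + 6)² = -40*(-⅖) + 51² = 16 + 2601 = 2617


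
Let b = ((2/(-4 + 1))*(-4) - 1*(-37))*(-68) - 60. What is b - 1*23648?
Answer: -79216/3 ≈ -26405.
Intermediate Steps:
b = -8272/3 (b = ((2/(-3))*(-4) + 37)*(-68) - 60 = ((2*(-⅓))*(-4) + 37)*(-68) - 60 = (-⅔*(-4) + 37)*(-68) - 60 = (8/3 + 37)*(-68) - 60 = (119/3)*(-68) - 60 = -8092/3 - 60 = -8272/3 ≈ -2757.3)
b - 1*23648 = -8272/3 - 1*23648 = -8272/3 - 23648 = -79216/3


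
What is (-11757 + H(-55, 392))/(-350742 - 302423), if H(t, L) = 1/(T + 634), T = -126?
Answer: 1194511/66361564 ≈ 0.018000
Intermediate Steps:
H(t, L) = 1/508 (H(t, L) = 1/(-126 + 634) = 1/508)
(-11757 + H(-55, 392))/(-350742 - 302423) = (-11757 + 1/508)/(-350742 - 302423) = -5972555/508/(-653165) = -5972555/508*(-1/653165) = 1194511/66361564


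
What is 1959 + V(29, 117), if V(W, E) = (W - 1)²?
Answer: 2743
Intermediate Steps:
V(W, E) = (-1 + W)²
1959 + V(29, 117) = 1959 + (-1 + 29)² = 1959 + 28² = 1959 + 784 = 2743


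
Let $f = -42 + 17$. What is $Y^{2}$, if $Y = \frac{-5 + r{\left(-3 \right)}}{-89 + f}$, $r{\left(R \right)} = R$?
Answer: $\frac{16}{3249} \approx 0.0049246$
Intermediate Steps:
$f = -25$
$Y = \frac{4}{57}$ ($Y = \frac{-5 - 3}{-89 - 25} = - \frac{8}{-114} = \left(-8\right) \left(- \frac{1}{114}\right) = \frac{4}{57} \approx 0.070175$)
$Y^{2} = \left(\frac{4}{57}\right)^{2} = \frac{16}{3249}$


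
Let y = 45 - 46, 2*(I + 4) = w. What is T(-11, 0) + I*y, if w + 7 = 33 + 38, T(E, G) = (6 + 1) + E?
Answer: -32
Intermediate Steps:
T(E, G) = 7 + E
w = 64 (w = -7 + (33 + 38) = -7 + 71 = 64)
I = 28 (I = -4 + (½)*64 = -4 + 32 = 28)
y = -1
T(-11, 0) + I*y = (7 - 11) + 28*(-1) = -4 - 28 = -32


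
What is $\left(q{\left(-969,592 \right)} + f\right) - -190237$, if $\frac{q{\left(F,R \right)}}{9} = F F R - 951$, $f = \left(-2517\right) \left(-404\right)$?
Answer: $5003982754$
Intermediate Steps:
$f = 1016868$
$q{\left(F,R \right)} = -8559 + 9 R F^{2}$ ($q{\left(F,R \right)} = 9 \left(F F R - 951\right) = 9 \left(F^{2} R - 951\right) = 9 \left(R F^{2} - 951\right) = 9 \left(-951 + R F^{2}\right) = -8559 + 9 R F^{2}$)
$\left(q{\left(-969,592 \right)} + f\right) - -190237 = \left(\left(-8559 + 9 \cdot 592 \left(-969\right)^{2}\right) + 1016868\right) - -190237 = \left(\left(-8559 + 9 \cdot 592 \cdot 938961\right) + 1016868\right) + \left(-1451759 + 1641996\right) = \left(\left(-8559 + 5002784208\right) + 1016868\right) + 190237 = \left(5002775649 + 1016868\right) + 190237 = 5003792517 + 190237 = 5003982754$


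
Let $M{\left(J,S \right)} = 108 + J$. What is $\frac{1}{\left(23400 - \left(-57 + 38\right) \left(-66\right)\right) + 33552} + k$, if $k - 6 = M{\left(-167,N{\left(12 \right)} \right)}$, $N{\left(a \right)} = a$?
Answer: $- \frac{2951993}{55698} \approx -53.0$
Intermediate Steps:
$k = -53$ ($k = 6 + \left(108 - 167\right) = 6 - 59 = -53$)
$\frac{1}{\left(23400 - \left(-57 + 38\right) \left(-66\right)\right) + 33552} + k = \frac{1}{\left(23400 - \left(-57 + 38\right) \left(-66\right)\right) + 33552} - 53 = \frac{1}{\left(23400 - \left(-19\right) \left(-66\right)\right) + 33552} - 53 = \frac{1}{\left(23400 - 1254\right) + 33552} - 53 = \frac{1}{22146 + 33552} - 53 = \frac{1}{55698} - 53 = - \frac{2951993}{55698}$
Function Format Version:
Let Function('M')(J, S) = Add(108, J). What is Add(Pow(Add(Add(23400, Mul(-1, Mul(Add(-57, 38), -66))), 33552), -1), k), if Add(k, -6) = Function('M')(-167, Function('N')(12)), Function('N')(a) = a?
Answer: Rational(-2951993, 55698) ≈ -53.000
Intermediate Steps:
k = -53 (k = Add(6, Add(108, -167)) = Add(6, -59) = -53)
Add(Pow(Add(Add(23400, Mul(-1, Mul(Add(-57, 38), -66))), 33552), -1), k) = Add(Pow(Add(Add(23400, Mul(-1, Mul(Add(-57, 38), -66))), 33552), -1), -53) = Add(Pow(Add(Add(23400, Mul(-1, Mul(-19, -66))), 33552), -1), -53) = Add(Pow(Add(Add(23400, Mul(-1, 1254)), 33552), -1), -53) = Add(Pow(Add(Add(23400, -1254), 33552), -1), -53) = Add(Pow(Add(22146, 33552), -1), -53) = Add(Pow(55698, -1), -53) = Add(Rational(1, 55698), -53) = Rational(-2951993, 55698)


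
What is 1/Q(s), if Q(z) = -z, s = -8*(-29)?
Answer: -1/232 ≈ -0.0043103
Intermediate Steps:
s = 232
1/Q(s) = 1/(-1*232) = 1/(-232) = -1/232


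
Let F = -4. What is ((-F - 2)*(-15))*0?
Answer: 0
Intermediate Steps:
((-F - 2)*(-15))*0 = ((-1*(-4) - 2)*(-15))*0 = ((4 - 2)*(-15))*0 = (2*(-15))*0 = -30*0 = 0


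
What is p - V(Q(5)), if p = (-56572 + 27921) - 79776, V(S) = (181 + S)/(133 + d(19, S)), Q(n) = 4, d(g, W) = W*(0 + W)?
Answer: -16155808/149 ≈ -1.0843e+5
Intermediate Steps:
d(g, W) = W² (d(g, W) = W*W = W²)
V(S) = (181 + S)/(133 + S²)
p = -108427 (p = -28651 - 79776 = -108427)
p - V(Q(5)) = -108427 - (181 + 4)/(133 + 4²) = -108427 - 185/(133 + 16) = -108427 - 185/149 = -16155808/149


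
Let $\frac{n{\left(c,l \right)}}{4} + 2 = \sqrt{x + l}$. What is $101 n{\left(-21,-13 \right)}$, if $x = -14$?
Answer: $-808 + 1212 i \sqrt{3} \approx -808.0 + 2099.2 i$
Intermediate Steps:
$n{\left(c,l \right)} = -8 + 4 \sqrt{-14 + l}$
$101 n{\left(-21,-13 \right)} = 101 \left(-8 + 4 \sqrt{-14 - 13}\right) = 101 \left(-8 + 4 \sqrt{-27}\right) = 101 \left(-8 + 4 \cdot 3 i \sqrt{3}\right) = 101 \left(-8 + 12 i \sqrt{3}\right) = -808 + 1212 i \sqrt{3}$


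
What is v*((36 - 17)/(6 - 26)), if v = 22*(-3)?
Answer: 627/10 ≈ 62.700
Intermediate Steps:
v = -66
v*((36 - 17)/(6 - 26)) = -66*(36 - 17)/(6 - 26) = -1254/(-20) = -1254*(-1)/20 = -66*(-19/20) = 627/10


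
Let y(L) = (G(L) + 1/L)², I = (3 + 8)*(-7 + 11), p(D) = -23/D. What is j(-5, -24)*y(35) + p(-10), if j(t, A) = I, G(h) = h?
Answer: 132276323/2450 ≈ 53990.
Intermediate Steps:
I = 44 (I = 11*4 = 44)
y(L) = (L + 1/L)²
j(t, A) = 44
j(-5, -24)*y(35) + p(-10) = 44*((1 + 35²)²/35²) - 23/(-10) = 44*((1 + 1225)²/1225) - 23*(-⅒) = 44*((1/1225)*1226²) + 23/10 = 44*((1/1225)*1503076) + 23/10 = 44*(1503076/1225) + 23/10 = 66135344/1225 + 23/10 = 132276323/2450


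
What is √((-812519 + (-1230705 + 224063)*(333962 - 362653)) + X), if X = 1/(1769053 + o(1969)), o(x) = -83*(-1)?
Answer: √5649512464971541154139/442284 ≈ 1.6994e+5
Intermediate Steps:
o(x) = 83
X = 1/1769136 (X = 1/(1769053 + 83) = 1/1769136 ≈ 5.6525e-7)
√((-812519 + (-1230705 + 224063)*(333962 - 362653)) + X) = √((-812519 + (-1230705 + 224063)*(333962 - 362653)) + 1/1769136) = √((-812519 - 1006642*(-28691)) + 1/1769136) = √((-812519 + 28881565622) + 1/1769136) = √(28880753103 + 1/1769136) = √(51093980021629009/1769136) = √5649512464971541154139/442284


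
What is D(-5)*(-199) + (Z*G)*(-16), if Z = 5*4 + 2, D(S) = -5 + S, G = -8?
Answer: 4806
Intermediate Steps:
Z = 22 (Z = 20 + 2 = 22)
D(-5)*(-199) + (Z*G)*(-16) = (-5 - 5)*(-199) + (22*(-8))*(-16) = -10*(-199) - 176*(-16) = 1990 + 2816 = 4806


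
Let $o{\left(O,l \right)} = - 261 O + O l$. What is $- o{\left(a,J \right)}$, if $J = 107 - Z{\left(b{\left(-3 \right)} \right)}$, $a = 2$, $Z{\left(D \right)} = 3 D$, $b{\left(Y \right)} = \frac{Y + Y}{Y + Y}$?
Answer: $314$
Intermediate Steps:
$b{\left(Y \right)} = 1$ ($b{\left(Y \right)} = \frac{2 Y}{2 Y} = 2 Y \frac{1}{2 Y} = 1$)
$J = 104$ ($J = 107 - 3 \cdot 1 = 107 - 3 = 104$)
$- o{\left(a,J \right)} = - 2 \left(-261 + 104\right) = - 2 \left(-157\right) = \left(-1\right) \left(-314\right) = 314$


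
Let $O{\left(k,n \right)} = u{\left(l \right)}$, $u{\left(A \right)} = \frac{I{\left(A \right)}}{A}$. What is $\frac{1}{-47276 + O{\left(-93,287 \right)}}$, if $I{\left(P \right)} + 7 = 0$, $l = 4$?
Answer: $- \frac{4}{189111} \approx -2.1152 \cdot 10^{-5}$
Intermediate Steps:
$I{\left(P \right)} = -7$ ($I{\left(P \right)} = -7 + 0 = -7$)
$u{\left(A \right)} = - \frac{7}{A}$
$O{\left(k,n \right)} = - \frac{7}{4}$
$\frac{1}{-47276 + O{\left(-93,287 \right)}} = \frac{1}{-47276 - \frac{7}{4}} = \frac{1}{- \frac{189111}{4}} = - \frac{4}{189111}$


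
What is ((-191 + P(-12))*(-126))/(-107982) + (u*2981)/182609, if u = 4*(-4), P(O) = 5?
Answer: -74840746/156495913 ≈ -0.47823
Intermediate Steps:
u = -16
((-191 + P(-12))*(-126))/(-107982) + (u*2981)/182609 = ((-191 + 5)*(-126))/(-107982) - 16*2981/182609 = -186*(-126)*(-1/107982) - 47696*1/182609 = 23436*(-1/107982) - 47696/182609 = -186/857 - 47696/182609 = -74840746/156495913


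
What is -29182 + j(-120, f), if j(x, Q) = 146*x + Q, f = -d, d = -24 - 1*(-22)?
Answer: -46700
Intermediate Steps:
d = -2 (d = -24 + 22 = -2)
f = 2 (f = -1*(-2) = 2)
j(x, Q) = Q + 146*x
-29182 + j(-120, f) = -29182 + (2 + 146*(-120)) = -29182 + (2 - 17520) = -29182 - 17518 = -46700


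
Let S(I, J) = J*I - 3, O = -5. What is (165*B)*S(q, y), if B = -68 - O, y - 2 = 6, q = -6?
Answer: 530145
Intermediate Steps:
y = 8 (y = 2 + 6 = 8)
S(I, J) = -3 + I*J (S(I, J) = I*J - 3 = -3 + I*J)
B = -63 (B = -68 - 1*(-5) = -68 + 5 = -63)
(165*B)*S(q, y) = (165*(-63))*(-3 - 6*8) = -10395*(-3 - 48) = -10395*(-51) = 530145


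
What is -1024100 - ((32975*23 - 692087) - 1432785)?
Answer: 342347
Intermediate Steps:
-1024100 - ((32975*23 - 692087) - 1432785) = -1024100 - ((758425 - 692087) - 1432785) = -1024100 - (66338 - 1432785) = -1024100 - 1*(-1366447) = -1024100 + 1366447 = 342347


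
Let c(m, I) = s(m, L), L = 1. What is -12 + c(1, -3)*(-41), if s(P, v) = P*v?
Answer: -53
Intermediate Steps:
c(m, I) = m (c(m, I) = m*1 = m)
-12 + c(1, -3)*(-41) = -12 + 1*(-41) = -12 - 41 = -53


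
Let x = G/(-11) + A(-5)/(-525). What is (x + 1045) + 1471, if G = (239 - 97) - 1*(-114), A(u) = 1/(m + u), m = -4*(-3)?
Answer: 100768489/40425 ≈ 2492.7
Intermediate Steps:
m = 12
A(u) = 1/(12 + u)
G = 256 (G = 142 + 114 = 256)
x = -940811/40425 (x = 256/(-11) + 1/((12 - 5)*(-525)) = 256*(-1/11) - 1/525/7 = -256/11 + (⅐)*(-1/525) = -256/11 - 1/3675 = -940811/40425 ≈ -23.273)
(x + 1045) + 1471 = (-940811/40425 + 1045) + 1471 = 41303314/40425 + 1471 = 100768489/40425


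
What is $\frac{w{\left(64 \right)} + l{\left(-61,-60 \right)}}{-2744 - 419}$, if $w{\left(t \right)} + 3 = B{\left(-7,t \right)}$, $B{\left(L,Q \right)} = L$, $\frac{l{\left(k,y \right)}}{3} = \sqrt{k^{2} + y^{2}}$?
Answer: $\frac{10}{3163} - \frac{3 \sqrt{7321}}{3163} \approx -0.077992$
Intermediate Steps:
$l{\left(k,y \right)} = 3 \sqrt{k^{2} + y^{2}}$
$w{\left(t \right)} = -10$ ($w{\left(t \right)} = -3 - 7 = -10$)
$\frac{w{\left(64 \right)} + l{\left(-61,-60 \right)}}{-2744 - 419} = \frac{-10 + 3 \sqrt{\left(-61\right)^{2} + \left(-60\right)^{2}}}{-2744 - 419} = \frac{-10 + 3 \sqrt{3721 + 3600}}{-3163} = \left(-10 + 3 \sqrt{7321}\right) \left(- \frac{1}{3163}\right) = \frac{10}{3163} - \frac{3 \sqrt{7321}}{3163}$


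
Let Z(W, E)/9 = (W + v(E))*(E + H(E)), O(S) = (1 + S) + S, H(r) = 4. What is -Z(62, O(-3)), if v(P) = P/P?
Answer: 567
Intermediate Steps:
v(P) = 1
O(S) = 1 + 2*S
Z(W, E) = 9*(1 + W)*(4 + E) (Z(W, E) = 9*((W + 1)*(E + 4)) = 9*((1 + W)*(4 + E)) = 9*(1 + W)*(4 + E))
-Z(62, O(-3)) = -(36 + 9*(1 + 2*(-3)) + 36*62 + 9*(1 + 2*(-3))*62) = -(36 + 9*(1 - 6) + 2232 + 9*(1 - 6)*62) = -(36 + 9*(-5) + 2232 + 9*(-5)*62) = -(36 - 45 + 2232 - 2790) = -1*(-567) = 567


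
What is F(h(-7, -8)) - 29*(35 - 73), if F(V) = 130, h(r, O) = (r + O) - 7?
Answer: 1232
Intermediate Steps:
h(r, O) = -7 + O + r (h(r, O) = (O + r) - 7 = -7 + O + r)
F(h(-7, -8)) - 29*(35 - 73) = 130 - 29*(35 - 73) = 130 - 29*(-38) = 130 + 1102 = 1232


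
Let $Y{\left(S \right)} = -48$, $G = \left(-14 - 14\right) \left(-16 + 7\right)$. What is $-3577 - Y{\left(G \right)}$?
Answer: $-3529$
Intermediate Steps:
$G = 252$ ($G = \left(-28\right) \left(-9\right) = 252$)
$-3577 - Y{\left(G \right)} = -3577 - -48 = -3577 + 48 = -3529$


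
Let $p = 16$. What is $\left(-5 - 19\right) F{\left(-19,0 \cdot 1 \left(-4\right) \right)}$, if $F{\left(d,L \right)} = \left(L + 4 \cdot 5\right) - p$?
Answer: $-96$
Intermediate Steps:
$F{\left(d,L \right)} = 4 + L$ ($F{\left(d,L \right)} = \left(L + 4 \cdot 5\right) - 16 = \left(L + 20\right) - 16 = \left(20 + L\right) - 16 = 4 + L$)
$\left(-5 - 19\right) F{\left(-19,0 \cdot 1 \left(-4\right) \right)} = \left(-5 - 19\right) \left(4 + 0 \cdot 1 \left(-4\right)\right) = \left(-5 - 19\right) \left(4 + 0 \left(-4\right)\right) = - 24 \left(4 + 0\right) = \left(-24\right) 4 = -96$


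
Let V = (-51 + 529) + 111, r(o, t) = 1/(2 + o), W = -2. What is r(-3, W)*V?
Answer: -589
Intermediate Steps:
V = 589 (V = 478 + 111 = 589)
r(-3, W)*V = 589/(2 - 3) = 589/(-1) = -1*589 = -589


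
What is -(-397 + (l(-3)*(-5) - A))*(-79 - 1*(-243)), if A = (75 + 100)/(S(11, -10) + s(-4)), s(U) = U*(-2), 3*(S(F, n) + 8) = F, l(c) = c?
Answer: 775228/11 ≈ 70475.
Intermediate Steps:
S(F, n) = -8 + F/3
s(U) = -2*U
A = 525/11 (A = (75 + 100)/((-8 + (⅓)*11) - 2*(-4)) = 175/((-8 + 11/3) + 8) = 175/(-13/3 + 8) = 175/(11/3) = 175*(3/11) = 525/11 ≈ 47.727)
-(-397 + (l(-3)*(-5) - A))*(-79 - 1*(-243)) = -(-397 + (-3*(-5) - 1*525/11))*(-79 - 1*(-243)) = -(-397 + (15 - 525/11))*(-79 + 243) = -(-397 - 360/11)*164 = -(-4727)*164/11 = -1*(-775228/11) = 775228/11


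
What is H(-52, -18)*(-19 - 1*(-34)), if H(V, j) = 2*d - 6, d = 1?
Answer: -60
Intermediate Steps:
H(V, j) = -4 (H(V, j) = 2*1 - 6 = 2 - 6 = -4)
H(-52, -18)*(-19 - 1*(-34)) = -4*(-19 - 1*(-34)) = -4*(-19 + 34) = -4*15 = -60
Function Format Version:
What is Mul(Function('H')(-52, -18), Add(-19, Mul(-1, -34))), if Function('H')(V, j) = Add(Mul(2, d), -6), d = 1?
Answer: -60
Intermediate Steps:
Function('H')(V, j) = -4 (Function('H')(V, j) = Add(Mul(2, 1), -6) = Add(2, -6) = -4)
Mul(Function('H')(-52, -18), Add(-19, Mul(-1, -34))) = Mul(-4, Add(-19, Mul(-1, -34))) = Mul(-4, Add(-19, 34)) = Mul(-4, 15) = -60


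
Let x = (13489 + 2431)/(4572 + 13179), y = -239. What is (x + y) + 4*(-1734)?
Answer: -127347505/17751 ≈ -7174.1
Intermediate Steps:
x = 15920/17751 ≈ 0.89685
(x + y) + 4*(-1734) = (15920/17751 - 239) + 4*(-1734) = -4226569/17751 - 6936 = -127347505/17751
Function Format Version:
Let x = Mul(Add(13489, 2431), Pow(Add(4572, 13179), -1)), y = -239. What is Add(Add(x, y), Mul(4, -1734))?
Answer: Rational(-127347505, 17751) ≈ -7174.1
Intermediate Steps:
x = Rational(15920, 17751) (x = Mul(15920, Pow(17751, -1)) = Mul(15920, Rational(1, 17751)) = Rational(15920, 17751) ≈ 0.89685)
Add(Add(x, y), Mul(4, -1734)) = Add(Add(Rational(15920, 17751), -239), Mul(4, -1734)) = Add(Rational(-4226569, 17751), -6936) = Rational(-127347505, 17751)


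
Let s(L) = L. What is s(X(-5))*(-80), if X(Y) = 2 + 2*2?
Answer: -480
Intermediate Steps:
X(Y) = 6 (X(Y) = 2 + 4 = 6)
s(X(-5))*(-80) = 6*(-80) = -480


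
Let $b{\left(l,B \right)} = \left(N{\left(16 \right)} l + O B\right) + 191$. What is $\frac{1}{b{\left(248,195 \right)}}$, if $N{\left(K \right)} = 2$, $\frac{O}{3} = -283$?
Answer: $- \frac{1}{164868} \approx -6.0655 \cdot 10^{-6}$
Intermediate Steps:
$O = -849$ ($O = 3 \left(-283\right) = -849$)
$b{\left(l,B \right)} = 191 - 849 B + 2 l$ ($b{\left(l,B \right)} = \left(2 l - 849 B\right) + 191 = \left(- 849 B + 2 l\right) + 191 = 191 - 849 B + 2 l$)
$\frac{1}{b{\left(248,195 \right)}} = \frac{1}{191 - 165555 + 2 \cdot 248} = \frac{1}{191 - 165555 + 496} = \frac{1}{-164868} = - \frac{1}{164868}$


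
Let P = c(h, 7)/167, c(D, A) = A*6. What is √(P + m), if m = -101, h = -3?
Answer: 5*I*√112391/167 ≈ 10.037*I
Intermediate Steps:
c(D, A) = 6*A
P = 42/167 (P = (6*7)/167 = 42*(1/167) = 42/167 ≈ 0.25150)
√(P + m) = √(42/167 - 101) = √(-16825/167) = 5*I*√112391/167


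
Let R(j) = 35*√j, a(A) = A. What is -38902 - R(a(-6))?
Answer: -38902 - 35*I*√6 ≈ -38902.0 - 85.732*I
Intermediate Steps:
-38902 - R(a(-6)) = -38902 - 35*√(-6) = -38902 - 35*I*√6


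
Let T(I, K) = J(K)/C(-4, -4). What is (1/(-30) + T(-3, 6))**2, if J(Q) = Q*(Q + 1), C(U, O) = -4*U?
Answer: 96721/14400 ≈ 6.7167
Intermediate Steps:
J(Q) = Q*(1 + Q)
T(I, K) = K*(1 + K)/16 (T(I, K) = (K*(1 + K))/((-4*(-4))) = (K*(1 + K))/16 = (K*(1 + K))*(1/16) = K*(1 + K)/16)
(1/(-30) + T(-3, 6))**2 = (1/(-30) + (1/16)*6*(1 + 6))**2 = (-1/30 + (1/16)*6*7)**2 = (-1/30 + 21/8)**2 = (311/120)**2 = 96721/14400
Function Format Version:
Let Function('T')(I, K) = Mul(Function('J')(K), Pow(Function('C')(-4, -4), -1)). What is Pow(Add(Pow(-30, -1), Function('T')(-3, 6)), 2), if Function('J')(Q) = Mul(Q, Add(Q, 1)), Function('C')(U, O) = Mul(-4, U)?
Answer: Rational(96721, 14400) ≈ 6.7167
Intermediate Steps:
Function('J')(Q) = Mul(Q, Add(1, Q))
Function('T')(I, K) = Mul(Rational(1, 16), K, Add(1, K)) (Function('T')(I, K) = Mul(Mul(K, Add(1, K)), Pow(Mul(-4, -4), -1)) = Mul(Mul(K, Add(1, K)), Pow(16, -1)) = Mul(Mul(K, Add(1, K)), Rational(1, 16)) = Mul(Rational(1, 16), K, Add(1, K)))
Pow(Add(Pow(-30, -1), Function('T')(-3, 6)), 2) = Pow(Add(Pow(-30, -1), Mul(Rational(1, 16), 6, Add(1, 6))), 2) = Pow(Add(Rational(-1, 30), Mul(Rational(1, 16), 6, 7)), 2) = Pow(Add(Rational(-1, 30), Rational(21, 8)), 2) = Pow(Rational(311, 120), 2) = Rational(96721, 14400)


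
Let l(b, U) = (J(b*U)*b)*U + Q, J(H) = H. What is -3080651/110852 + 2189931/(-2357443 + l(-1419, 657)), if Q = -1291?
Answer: -382506458875154699/13763847259409780 ≈ -27.791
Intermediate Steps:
l(b, U) = -1291 + U²*b² (l(b, U) = ((b*U)*b)*U - 1291 = ((U*b)*b)*U - 1291 = (U*b²)*U - 1291 = U²*b² - 1291 = -1291 + U²*b²)
-3080651/110852 + 2189931/(-2357443 + l(-1419, 657)) = -3080651/110852 + 2189931/(-2357443 + (-1291 + 657²*(-1419)²)) = -3080651*1/110852 + 2189931/(-2357443 + (-1291 + 431649*2013561)) = -440093/15836 + 2189931/(-2357443 + (-1291 + 869151592089)) = -440093/15836 + 2189931/(-2357443 + 869151590798) = -440093/15836 + 2189931/869149233355 = -382506458875154699/13763847259409780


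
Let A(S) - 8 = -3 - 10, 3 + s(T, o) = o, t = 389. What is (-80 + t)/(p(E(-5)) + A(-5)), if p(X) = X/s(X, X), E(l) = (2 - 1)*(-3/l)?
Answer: -412/7 ≈ -58.857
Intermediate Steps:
s(T, o) = -3 + o
E(l) = -3/l (E(l) = 1*(-3/l) = -3/l)
A(S) = -5 (A(S) = 8 + (-3 - 10) = 8 - 13 = -5)
p(X) = X/(-3 + X)
(-80 + t)/(p(E(-5)) + A(-5)) = (-80 + 389)/((-3/(-5))/(-3 - 3/(-5)) - 5) = 309/((-3*(-1/5))/(-3 - 3*(-1/5)) - 5) = 309/(3/(5*(-3 + 3/5)) - 5) = 309/(3/(5*(-12/5)) - 5) = 309/((3/5)*(-5/12) - 5) = 309/(-1/4 - 5) = 309/(-21/4) = 309*(-4/21) = -412/7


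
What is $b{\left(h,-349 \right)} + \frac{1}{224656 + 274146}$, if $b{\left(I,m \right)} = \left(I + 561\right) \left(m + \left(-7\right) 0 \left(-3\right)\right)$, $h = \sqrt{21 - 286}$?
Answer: $- \frac{97659944777}{498802} - 349 i \sqrt{265} \approx -1.9579 \cdot 10^{5} - 5681.3 i$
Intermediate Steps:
$h = i \sqrt{265}$ ($h = \sqrt{-265} = i \sqrt{265} \approx 16.279 i$)
$b{\left(I,m \right)} = m \left(561 + I\right)$ ($b{\left(I,m \right)} = \left(561 + I\right) \left(m + 0 \left(-3\right)\right) = \left(561 + I\right) \left(m + 0\right) = \left(561 + I\right) m = m \left(561 + I\right)$)
$b{\left(h,-349 \right)} + \frac{1}{224656 + 274146} = - 349 \left(561 + i \sqrt{265}\right) + \frac{1}{224656 + 274146} = \left(-195789 - 349 i \sqrt{265}\right) + \frac{1}{498802} = - \frac{97659944777}{498802} - 349 i \sqrt{265}$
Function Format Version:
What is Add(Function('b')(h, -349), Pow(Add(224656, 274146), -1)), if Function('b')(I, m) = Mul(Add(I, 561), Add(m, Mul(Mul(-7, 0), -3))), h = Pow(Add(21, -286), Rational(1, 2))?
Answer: Add(Rational(-97659944777, 498802), Mul(-349, I, Pow(265, Rational(1, 2)))) ≈ Add(-1.9579e+5, Mul(-5681.3, I))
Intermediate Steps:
h = Mul(I, Pow(265, Rational(1, 2))) (h = Pow(-265, Rational(1, 2)) = Mul(I, Pow(265, Rational(1, 2))) ≈ Mul(16.279, I))
Function('b')(I, m) = Mul(m, Add(561, I)) (Function('b')(I, m) = Mul(Add(561, I), Add(m, Mul(0, -3))) = Mul(Add(561, I), Add(m, 0)) = Mul(Add(561, I), m) = Mul(m, Add(561, I)))
Add(Function('b')(h, -349), Pow(Add(224656, 274146), -1)) = Add(Mul(-349, Add(561, Mul(I, Pow(265, Rational(1, 2))))), Pow(Add(224656, 274146), -1)) = Add(Add(-195789, Mul(-349, I, Pow(265, Rational(1, 2)))), Pow(498802, -1)) = Add(Add(-195789, Mul(-349, I, Pow(265, Rational(1, 2)))), Rational(1, 498802)) = Add(Rational(-97659944777, 498802), Mul(-349, I, Pow(265, Rational(1, 2))))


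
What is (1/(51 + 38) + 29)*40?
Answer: 103280/89 ≈ 1160.4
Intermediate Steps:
(1/(51 + 38) + 29)*40 = (1/89 + 29)*40 = (2582/89)*40 = 103280/89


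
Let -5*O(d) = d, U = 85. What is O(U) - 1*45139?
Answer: -45156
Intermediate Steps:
O(d) = -d/5
O(U) - 1*45139 = -⅕*85 - 1*45139 = -17 - 45139 = -45156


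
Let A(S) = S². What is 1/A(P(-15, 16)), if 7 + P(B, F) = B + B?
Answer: 1/1369 ≈ 0.00073046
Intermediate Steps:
P(B, F) = -7 + 2*B (P(B, F) = -7 + (B + B) = -7 + 2*B)
1/A(P(-15, 16)) = 1/((-7 + 2*(-15))²) = 1/((-7 - 30)²) = 1/((-37)²) = 1/1369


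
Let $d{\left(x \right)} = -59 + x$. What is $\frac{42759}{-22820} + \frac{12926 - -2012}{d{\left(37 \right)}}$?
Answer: $- \frac{15537539}{22820} \approx -680.87$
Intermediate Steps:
$\frac{42759}{-22820} + \frac{12926 - -2012}{d{\left(37 \right)}} = \frac{42759}{-22820} + \frac{12926 - -2012}{-59 + 37} = 42759 \left(- \frac{1}{22820}\right) + \frac{12926 + 2012}{-22} = - \frac{42759}{22820} + 14938 \left(- \frac{1}{22}\right) = - \frac{42759}{22820} - 679 = - \frac{15537539}{22820}$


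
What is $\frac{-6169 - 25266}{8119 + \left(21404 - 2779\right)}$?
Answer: $- \frac{31435}{26744} \approx -1.1754$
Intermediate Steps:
$\frac{-6169 - 25266}{8119 + \left(21404 - 2779\right)} = - \frac{31435}{8119 + \left(21404 - 2779\right)} = - \frac{31435}{8119 + 18625} = - \frac{31435}{26744}$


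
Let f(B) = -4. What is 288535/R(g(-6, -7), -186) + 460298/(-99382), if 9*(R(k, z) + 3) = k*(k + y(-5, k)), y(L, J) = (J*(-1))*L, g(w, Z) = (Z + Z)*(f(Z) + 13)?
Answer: 11902386116/525780471 ≈ 22.638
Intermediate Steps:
g(w, Z) = 18*Z (g(w, Z) = (Z + Z)*(-4 + 13) = (2*Z)*9 = 18*Z)
y(L, J) = -J*L (y(L, J) = (-J)*L = -J*L)
R(k, z) = -3 + 2*k²/3 (R(k, z) = -3 + (k*(k - 1*k*(-5)))/9 = -3 + (k*(k + 5*k))/9 = -3 + (k*(6*k))/9 = -3 + (6*k²)/9 = -3 + 2*k²/3)
288535/R(g(-6, -7), -186) + 460298/(-99382) = 288535/(-3 + 2*(18*(-7))²/3) + 460298/(-99382) = 288535/(-3 + (⅔)*(-126)²) + 460298*(-1/99382) = 288535/(-3 + (⅔)*15876) - 230149/49691 = 288535/(-3 + 10584) - 230149/49691 = 288535/10581 - 230149/49691 = 11902386116/525780471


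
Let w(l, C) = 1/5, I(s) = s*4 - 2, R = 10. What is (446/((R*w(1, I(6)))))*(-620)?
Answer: -138260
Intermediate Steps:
I(s) = -2 + 4*s (I(s) = 4*s - 2 = -2 + 4*s)
w(l, C) = ⅕
(446/((R*w(1, I(6)))))*(-620) = (446/((10*(⅕))))*(-620) = (446/2)*(-620) = (446*(½))*(-620) = 223*(-620) = -138260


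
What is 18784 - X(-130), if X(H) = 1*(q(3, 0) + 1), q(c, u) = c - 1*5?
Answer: 18785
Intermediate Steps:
q(c, u) = -5 + c (q(c, u) = c - 5 = -5 + c)
X(H) = -1 (X(H) = 1*((-5 + 3) + 1) = 1*(-2 + 1) = 1*(-1) = -1)
18784 - X(-130) = 18784 - 1*(-1) = 18784 + 1 = 18785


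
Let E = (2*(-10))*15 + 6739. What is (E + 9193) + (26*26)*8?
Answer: 21040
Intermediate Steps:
E = 6439 (E = -20*15 + 6739 = -300 + 6739 = 6439)
(E + 9193) + (26*26)*8 = (6439 + 9193) + (26*26)*8 = 15632 + 676*8 = 15632 + 5408 = 21040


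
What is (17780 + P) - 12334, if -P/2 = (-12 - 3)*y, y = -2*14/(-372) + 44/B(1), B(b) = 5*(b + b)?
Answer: 172988/31 ≈ 5580.3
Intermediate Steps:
B(b) = 10*b (B(b) = 5*(2*b) = 10*b)
y = 2081/465 (y = -2*14/(-372) + 44/((10*1)) = -28*(-1/372) + 44/10 = 7/93 + 44*(⅒) = 7/93 + 22/5 = 2081/465 ≈ 4.4753)
P = 4162/31 (P = -2*(-12 - 3)*2081/465 = -(-30)*2081/465 = -2*(-2081/31) = 4162/31 ≈ 134.26)
(17780 + P) - 12334 = (17780 + 4162/31) - 12334 = 555342/31 - 12334 = 172988/31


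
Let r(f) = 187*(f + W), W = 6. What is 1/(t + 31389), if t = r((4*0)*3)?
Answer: 1/32511 ≈ 3.0759e-5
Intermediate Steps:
r(f) = 1122 + 187*f (r(f) = 187*(f + 6) = 187*(6 + f) = 1122 + 187*f)
t = 1122 (t = 1122 + 187*((4*0)*3) = 1122 + 187*(0*3) = 1122 + 187*0 = 1122 + 0 = 1122)
1/(t + 31389) = 1/(1122 + 31389) = 1/32511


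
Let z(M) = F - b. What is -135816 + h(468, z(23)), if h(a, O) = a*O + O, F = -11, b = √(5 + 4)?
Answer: -142382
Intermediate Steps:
b = 3 (b = √9 = 3)
z(M) = -14 (z(M) = -11 - 1*3 = -11 - 3 = -14)
h(a, O) = O + O*a (h(a, O) = O*a + O = O + O*a)
-135816 + h(468, z(23)) = -135816 - 14*(1 + 468) = -135816 - 14*469 = -135816 - 6566 = -142382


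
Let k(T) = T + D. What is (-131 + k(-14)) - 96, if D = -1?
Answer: -242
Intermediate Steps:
k(T) = -1 + T (k(T) = T - 1 = -1 + T)
(-131 + k(-14)) - 96 = (-131 + (-1 - 14)) - 96 = (-131 - 15) - 96 = -146 - 96 = -242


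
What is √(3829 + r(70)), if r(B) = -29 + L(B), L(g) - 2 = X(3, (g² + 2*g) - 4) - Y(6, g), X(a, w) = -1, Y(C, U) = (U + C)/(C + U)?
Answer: 10*√38 ≈ 61.644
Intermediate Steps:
Y(C, U) = 1 (Y(C, U) = (C + U)/(C + U) = 1)
L(g) = 0 (L(g) = 2 + (-1 - 1*1) = 2 + (-1 - 1) = 2 - 2 = 0)
r(B) = -29 (r(B) = -29 + 0 = -29)
√(3829 + r(70)) = √(3829 - 29) = √3800 = 10*√38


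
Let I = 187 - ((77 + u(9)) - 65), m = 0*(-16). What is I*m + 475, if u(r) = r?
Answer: 475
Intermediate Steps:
m = 0
I = 166 (I = 187 - ((77 + 9) - 65) = 187 - (86 - 65) = 187 - 1*21 = 187 - 21 = 166)
I*m + 475 = 166*0 + 475 = 0 + 475 = 475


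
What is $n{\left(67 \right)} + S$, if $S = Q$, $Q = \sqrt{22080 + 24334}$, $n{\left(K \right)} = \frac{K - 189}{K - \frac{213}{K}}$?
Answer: $- \frac{4087}{2138} + \sqrt{46414} \approx 213.53$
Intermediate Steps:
$n{\left(K \right)} = \frac{-189 + K}{K - \frac{213}{K}}$
$Q = \sqrt{46414} \approx 215.44$
$S = \sqrt{46414} \approx 215.44$
$n{\left(67 \right)} + S = \frac{67 \left(-189 + 67\right)}{-213 + 67^{2}} + \sqrt{46414} = 67 \frac{1}{-213 + 4489} \left(-122\right) + \sqrt{46414} = 67 \cdot \frac{1}{4276} \left(-122\right) + \sqrt{46414} = - \frac{4087}{2138} + \sqrt{46414}$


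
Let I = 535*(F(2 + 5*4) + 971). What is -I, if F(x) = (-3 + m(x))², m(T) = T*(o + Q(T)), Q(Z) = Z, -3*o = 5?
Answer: -955310980/9 ≈ -1.0615e+8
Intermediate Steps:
o = -5/3 (o = -⅓*5 = -5/3 ≈ -1.6667)
m(T) = T*(-5/3 + T)
F(x) = (-3 + x*(-5 + 3*x)/3)²
I = 955310980/9 (I = 535*((-9 + (2 + 5*4)*(-5 + 3*(2 + 5*4)))²/9 + 971) = 535*((-9 + (2 + 20)*(-5 + 3*(2 + 20)))²/9 + 971) = 535*((-9 + 22*(-5 + 3*22))²/9 + 971) = 535*((-9 + 22*(-5 + 66))²/9 + 971) = 535*((-9 + 22*61)²/9 + 971) = 535*((-9 + 1342)²/9 + 971) = 535*((⅑)*1333² + 971) = 535*((⅑)*1776889 + 971) = 535*(1776889/9 + 971) = 535*(1785628/9) = 955310980/9 ≈ 1.0615e+8)
-I = -1*955310980/9 = -955310980/9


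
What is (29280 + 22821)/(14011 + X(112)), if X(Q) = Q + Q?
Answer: 17367/4745 ≈ 3.6601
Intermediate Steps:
X(Q) = 2*Q
(29280 + 22821)/(14011 + X(112)) = (29280 + 22821)/(14011 + 2*112) = 52101/(14011 + 224) = 52101/14235 = 52101*(1/14235) = 17367/4745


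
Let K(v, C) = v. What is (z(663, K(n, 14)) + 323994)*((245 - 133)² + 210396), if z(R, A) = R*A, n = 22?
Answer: 75483025200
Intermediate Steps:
z(R, A) = A*R
(z(663, K(n, 14)) + 323994)*((245 - 133)² + 210396) = (22*663 + 323994)*((245 - 133)² + 210396) = (14586 + 323994)*(112² + 210396) = 338580*(12544 + 210396) = 338580*222940 = 75483025200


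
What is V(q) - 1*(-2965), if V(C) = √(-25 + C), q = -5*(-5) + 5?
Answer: 2965 + √5 ≈ 2967.2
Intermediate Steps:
q = 30 (q = 25 + 5 = 30)
V(q) - 1*(-2965) = √(-25 + 30) - 1*(-2965) = √5 + 2965 = 2965 + √5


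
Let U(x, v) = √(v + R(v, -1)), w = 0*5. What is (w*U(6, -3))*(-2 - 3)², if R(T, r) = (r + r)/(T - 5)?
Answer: 0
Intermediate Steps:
R(T, r) = 2*r/(-5 + T) (R(T, r) = (2*r)/(-5 + T) = 2*r/(-5 + T))
w = 0
U(x, v) = √(v - 2/(-5 + v)) (U(x, v) = √(v + 2*(-1)/(-5 + v)) = √(v - 2/(-5 + v)))
(w*U(6, -3))*(-2 - 3)² = (0*√((-2 - 3*(-5 - 3))/(-5 - 3)))*(-2 - 3)² = (0*√((-2 - 3*(-8))/(-8)))*(-5)² = (0*√(-(-2 + 24)/8))*25 = (0*√(-⅛*22))*25 = (0*√(-11/4))*25 = (0*(I*√11/2))*25 = 0*25 = 0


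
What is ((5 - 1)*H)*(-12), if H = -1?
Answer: 48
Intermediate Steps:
((5 - 1)*H)*(-12) = ((5 - 1)*(-1))*(-12) = (4*(-1))*(-12) = -4*(-12) = 48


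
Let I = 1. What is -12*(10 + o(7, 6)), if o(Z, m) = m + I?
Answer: -204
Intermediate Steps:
o(Z, m) = 1 + m (o(Z, m) = m + 1 = 1 + m)
-12*(10 + o(7, 6)) = -12*(10 + (1 + 6)) = -12*(10 + 7) = -12*17 = -204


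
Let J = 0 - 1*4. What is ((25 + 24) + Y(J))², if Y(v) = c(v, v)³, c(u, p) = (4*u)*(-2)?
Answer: 1076955489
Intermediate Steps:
J = -4 (J = 0 - 4 = -4)
c(u, p) = -8*u
Y(v) = -512*v³ (Y(v) = (-8*v)³ = -512*v³)
((25 + 24) + Y(J))² = ((25 + 24) - 512*(-4)³)² = (49 - 512*(-64))² = (49 + 32768)² = 32817² = 1076955489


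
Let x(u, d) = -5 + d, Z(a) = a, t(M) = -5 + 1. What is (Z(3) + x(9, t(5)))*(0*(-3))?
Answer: 0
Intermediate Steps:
t(M) = -4
(Z(3) + x(9, t(5)))*(0*(-3)) = (3 + (-5 - 4))*(0*(-3)) = (3 - 9)*0 = -6*0 = 0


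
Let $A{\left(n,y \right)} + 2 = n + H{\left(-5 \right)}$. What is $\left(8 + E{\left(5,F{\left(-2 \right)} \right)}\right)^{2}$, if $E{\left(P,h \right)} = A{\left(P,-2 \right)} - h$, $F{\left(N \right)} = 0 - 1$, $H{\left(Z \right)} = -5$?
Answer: $49$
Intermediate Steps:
$A{\left(n,y \right)} = -7 + n$ ($A{\left(n,y \right)} = -2 + \left(n - 5\right) = -2 + \left(-5 + n\right) = -7 + n$)
$F{\left(N \right)} = -1$
$E{\left(P,h \right)} = -7 + P - h$ ($E{\left(P,h \right)} = \left(-7 + P\right) - h = -7 + P - h$)
$\left(8 + E{\left(5,F{\left(-2 \right)} \right)}\right)^{2} = \left(8 - 1\right)^{2} = 7^{2} = 49$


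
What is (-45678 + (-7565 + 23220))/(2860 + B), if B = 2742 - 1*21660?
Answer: 4289/2294 ≈ 1.8697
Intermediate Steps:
B = -18918 (B = 2742 - 21660 = -18918)
(-45678 + (-7565 + 23220))/(2860 + B) = (-45678 + (-7565 + 23220))/(2860 - 18918) = (-45678 + 15655)/(-16058) = -30023*(-1/16058) = 4289/2294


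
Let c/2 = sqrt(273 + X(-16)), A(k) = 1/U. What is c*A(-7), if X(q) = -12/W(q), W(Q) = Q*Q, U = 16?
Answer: 3*sqrt(1941)/64 ≈ 2.0652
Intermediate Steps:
W(Q) = Q**2
A(k) = 1/16
X(q) = -12/q**2
c = 3*sqrt(1941)/4 (c = 2*sqrt(273 - 12/(-16)**2) = 2*sqrt(273 - 12*1/256) = 2*sqrt(273 - 3/64) = 2*sqrt(17469/64) = 2*(3*sqrt(1941)/8) = 3*sqrt(1941)/4 ≈ 33.043)
c*A(-7) = (3*sqrt(1941)/4)*(1/16) = 3*sqrt(1941)/64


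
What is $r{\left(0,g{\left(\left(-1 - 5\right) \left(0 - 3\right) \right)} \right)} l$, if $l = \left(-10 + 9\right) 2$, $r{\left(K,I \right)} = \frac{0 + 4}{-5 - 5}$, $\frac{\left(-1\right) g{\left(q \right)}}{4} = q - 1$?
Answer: $\frac{4}{5} \approx 0.8$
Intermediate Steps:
$g{\left(q \right)} = 4 - 4 q$ ($g{\left(q \right)} = - 4 \left(q - 1\right) = - 4 \left(-1 + q\right) = 4 - 4 q$)
$r{\left(K,I \right)} = - \frac{2}{5}$ ($r{\left(K,I \right)} = \frac{4}{-10} = 4 \left(- \frac{1}{10}\right) = - \frac{2}{5}$)
$l = -2$ ($l = \left(-1\right) 2 = -2$)
$r{\left(0,g{\left(\left(-1 - 5\right) \left(0 - 3\right) \right)} \right)} l = \left(- \frac{2}{5}\right) \left(-2\right) = \frac{4}{5}$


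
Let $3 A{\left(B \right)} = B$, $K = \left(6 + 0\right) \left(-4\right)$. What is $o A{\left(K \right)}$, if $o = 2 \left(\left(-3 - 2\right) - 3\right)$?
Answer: $128$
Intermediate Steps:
$K = -24$ ($K = 6 \left(-4\right) = -24$)
$A{\left(B \right)} = \frac{B}{3}$
$o = -16$ ($o = 2 \left(\left(-3 - 2\right) - 3\right) = 2 \left(-5 - 3\right) = 2 \left(-8\right) = -16$)
$o A{\left(K \right)} = - 16 \cdot \frac{1}{3} \left(-24\right) = \left(-16\right) \left(-8\right) = 128$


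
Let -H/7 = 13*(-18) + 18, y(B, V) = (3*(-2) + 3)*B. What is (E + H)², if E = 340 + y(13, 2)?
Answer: 3286969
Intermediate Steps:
y(B, V) = -3*B (y(B, V) = (-6 + 3)*B = -3*B)
H = 1512 (H = -7*(13*(-18) + 18) = -7*(-234 + 18) = -7*(-216) = 1512)
E = 301 (E = 340 - 3*13 = 340 - 39 = 301)
(E + H)² = (301 + 1512)² = 1813² = 3286969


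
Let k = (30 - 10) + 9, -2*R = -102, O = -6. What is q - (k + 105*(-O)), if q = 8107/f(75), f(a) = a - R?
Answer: -7709/24 ≈ -321.21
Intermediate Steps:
R = 51 (R = -1/2*(-102) = 51)
k = 29 (k = 20 + 9 = 29)
f(a) = -51 + a (f(a) = a - 1*51 = a - 51 = -51 + a)
q = 8107/24 (q = 8107/(-51 + 75) = 8107/24 ≈ 337.79)
q - (k + 105*(-O)) = 8107/24 - (29 + 105*(-1*(-6))) = 8107/24 - (29 + 105*6) = 8107/24 - (29 + 630) = 8107/24 - 1*659 = 8107/24 - 659 = -7709/24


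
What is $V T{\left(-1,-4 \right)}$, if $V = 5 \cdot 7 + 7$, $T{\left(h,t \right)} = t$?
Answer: $-168$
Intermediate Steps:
$V = 42$ ($V = 35 + 7 = 42$)
$V T{\left(-1,-4 \right)} = 42 \left(-4\right) = -168$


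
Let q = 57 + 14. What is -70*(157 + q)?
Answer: -15960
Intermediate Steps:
q = 71
-70*(157 + q) = -70*(157 + 71) = -70*228 = -15960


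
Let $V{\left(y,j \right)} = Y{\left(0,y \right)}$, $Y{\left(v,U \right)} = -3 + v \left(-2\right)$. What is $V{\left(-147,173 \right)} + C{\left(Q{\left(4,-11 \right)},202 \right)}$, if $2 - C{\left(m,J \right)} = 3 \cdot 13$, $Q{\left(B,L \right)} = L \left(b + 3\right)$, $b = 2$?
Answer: $-40$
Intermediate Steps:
$Y{\left(v,U \right)} = -3 - 2 v$
$V{\left(y,j \right)} = -3$ ($V{\left(y,j \right)} = -3 - 0 = -3 + 0 = -3$)
$Q{\left(B,L \right)} = 5 L$ ($Q{\left(B,L \right)} = L \left(2 + 3\right) = L 5 = 5 L$)
$C{\left(m,J \right)} = -37$ ($C{\left(m,J \right)} = 2 - 3 \cdot 13 = 2 - 39 = -37$)
$V{\left(-147,173 \right)} + C{\left(Q{\left(4,-11 \right)},202 \right)} = -3 - 37 = -40$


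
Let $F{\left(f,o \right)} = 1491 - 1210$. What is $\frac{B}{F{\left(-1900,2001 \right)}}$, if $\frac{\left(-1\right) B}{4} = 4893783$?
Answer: $- \frac{19575132}{281} \approx -69662.0$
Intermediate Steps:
$F{\left(f,o \right)} = 281$
$B = -19575132$ ($B = \left(-4\right) 4893783 = -19575132$)
$\frac{B}{F{\left(-1900,2001 \right)}} = - \frac{19575132}{281}$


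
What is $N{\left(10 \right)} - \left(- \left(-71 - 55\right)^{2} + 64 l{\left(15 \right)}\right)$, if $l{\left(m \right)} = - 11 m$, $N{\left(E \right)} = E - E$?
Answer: $26436$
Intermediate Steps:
$N{\left(E \right)} = 0$
$N{\left(10 \right)} - \left(- \left(-71 - 55\right)^{2} + 64 l{\left(15 \right)}\right) = 0 - \left(- \left(-71 - 55\right)^{2} + 64 \left(-11\right) 15\right) = 0 + \left(\left(-126\right)^{2} - 64 \left(-165\right)\right) = 0 + \left(15876 - -10560\right) = 0 + \left(15876 + 10560\right) = 0 + 26436 = 26436$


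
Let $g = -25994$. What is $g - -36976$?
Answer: $10982$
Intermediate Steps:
$g - -36976 = -25994 - -36976 = -25994 + 36976 = 10982$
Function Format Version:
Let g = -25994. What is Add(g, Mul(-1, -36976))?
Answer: 10982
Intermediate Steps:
Add(g, Mul(-1, -36976)) = Add(-25994, Mul(-1, -36976)) = Add(-25994, 36976) = 10982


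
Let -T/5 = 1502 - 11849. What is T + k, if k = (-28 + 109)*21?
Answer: 53436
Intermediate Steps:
T = 51735 (T = -5*(1502 - 11849) = -5*(-10347) = 51735)
k = 1701 (k = 81*21 = 1701)
T + k = 51735 + 1701 = 53436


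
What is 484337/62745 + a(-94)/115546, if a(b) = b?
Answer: 27978652486/3624966885 ≈ 7.7183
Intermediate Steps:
484337/62745 + a(-94)/115546 = 484337/62745 - 94/115546 = 484337*(1/62745) - 94*1/115546 = 484337/62745 - 47/57773 = 27978652486/3624966885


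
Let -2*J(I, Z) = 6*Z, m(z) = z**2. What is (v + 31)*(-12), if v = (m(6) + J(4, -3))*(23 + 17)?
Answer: -21972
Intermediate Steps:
J(I, Z) = -3*Z
v = 1800 (v = (6**2 - 3*(-3))*(23 + 17) = (36 + 9)*40 = 45*40 = 1800)
(v + 31)*(-12) = (1800 + 31)*(-12) = 1831*(-12) = -21972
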